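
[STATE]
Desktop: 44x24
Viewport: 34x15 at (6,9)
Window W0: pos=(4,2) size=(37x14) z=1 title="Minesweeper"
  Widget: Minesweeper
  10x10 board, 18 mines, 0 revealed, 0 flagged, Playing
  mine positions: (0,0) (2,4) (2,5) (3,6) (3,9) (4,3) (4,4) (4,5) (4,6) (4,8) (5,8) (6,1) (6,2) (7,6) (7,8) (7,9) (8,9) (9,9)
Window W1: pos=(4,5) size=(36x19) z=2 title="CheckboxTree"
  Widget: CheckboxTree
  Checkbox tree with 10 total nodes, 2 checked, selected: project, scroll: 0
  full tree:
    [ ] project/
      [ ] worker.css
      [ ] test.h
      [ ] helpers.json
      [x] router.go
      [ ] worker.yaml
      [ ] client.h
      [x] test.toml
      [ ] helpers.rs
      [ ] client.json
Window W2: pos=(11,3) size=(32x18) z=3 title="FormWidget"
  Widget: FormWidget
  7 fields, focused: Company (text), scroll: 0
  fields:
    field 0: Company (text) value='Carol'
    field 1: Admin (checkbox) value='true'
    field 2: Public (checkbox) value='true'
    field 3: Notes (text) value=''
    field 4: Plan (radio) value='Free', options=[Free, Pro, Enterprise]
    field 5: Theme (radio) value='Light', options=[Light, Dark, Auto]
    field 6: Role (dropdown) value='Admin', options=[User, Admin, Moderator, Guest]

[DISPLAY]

  [ ]┃  Notes:      [             
  [ ]┃  Plan:       (●) Free  ( ) 
  [ ]┃  Theme:      (●) Light  ( )
  [x]┃  Role:       [Admin        
  [ ]┃                            
  [ ]┃                            
  [x]┃                            
  [ ]┃                            
  [ ]┃                            
     ┃                            
     ┃                            
     ┗━━━━━━━━━━━━━━━━━━━━━━━━━━━━
                                 ┃
                                 ┃
━━━━━━━━━━━━━━━━━━━━━━━━━━━━━━━━━┛


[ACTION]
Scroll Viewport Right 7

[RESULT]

]┃  Notes:      [              ]┃ 
]┃  Plan:       (●) Free  ( ) Pr┃ 
]┃  Theme:      (●) Light  ( ) D┃ 
]┃  Role:       [Admin        ▼]┃ 
]┃                              ┃ 
]┃                              ┃ 
]┃                              ┃ 
]┃                              ┃ 
]┃                              ┃ 
 ┃                              ┃ 
 ┃                              ┃ 
 ┗━━━━━━━━━━━━━━━━━━━━━━━━━━━━━━┛ 
                             ┃    
                             ┃    
━━━━━━━━━━━━━━━━━━━━━━━━━━━━━┛    


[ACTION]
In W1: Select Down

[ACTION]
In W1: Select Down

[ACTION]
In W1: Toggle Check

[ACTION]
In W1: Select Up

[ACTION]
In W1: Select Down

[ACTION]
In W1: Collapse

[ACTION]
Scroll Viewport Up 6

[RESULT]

s┏━━━━━━━━━━━━━━━━━━━━━━━━━━━━━━┓ 
─┃ FormWidget                   ┃ 
━┠──────────────────────────────┨ 
k┃> Company:    [Carol         ]┃ 
─┃  Admin:      [x]             ┃ 
p┃  Public:     [x]             ┃ 
]┃  Notes:      [              ]┃ 
]┃  Plan:       (●) Free  ( ) Pr┃ 
]┃  Theme:      (●) Light  ( ) D┃ 
]┃  Role:       [Admin        ▼]┃ 
]┃                              ┃ 
]┃                              ┃ 
]┃                              ┃ 
]┃                              ┃ 
]┃                              ┃ 


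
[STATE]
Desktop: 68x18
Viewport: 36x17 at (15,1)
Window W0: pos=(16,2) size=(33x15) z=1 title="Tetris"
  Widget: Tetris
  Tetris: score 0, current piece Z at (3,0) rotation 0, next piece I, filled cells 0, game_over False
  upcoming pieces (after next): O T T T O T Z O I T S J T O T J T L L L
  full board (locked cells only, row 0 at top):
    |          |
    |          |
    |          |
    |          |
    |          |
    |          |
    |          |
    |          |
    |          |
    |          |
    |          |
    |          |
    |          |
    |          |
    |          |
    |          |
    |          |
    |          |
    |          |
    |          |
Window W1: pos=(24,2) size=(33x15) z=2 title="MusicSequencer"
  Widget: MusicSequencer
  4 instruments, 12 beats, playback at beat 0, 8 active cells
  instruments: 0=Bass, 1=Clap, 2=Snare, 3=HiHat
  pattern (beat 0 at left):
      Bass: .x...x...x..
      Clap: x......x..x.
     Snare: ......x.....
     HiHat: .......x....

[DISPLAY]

                                    
 ┏━━━━━━━┏━━━━━━━━━━━━━━━━━━━━━━━━━━
 ┃ Tetris┃ MusicSequencer           
 ┠───────┠──────────────────────────
 ┃       ┃      ▼12345678901        
 ┃       ┃  Bass·█···█···█··        
 ┃       ┃  Clap█······█··█·        
 ┃       ┃ Snare······█·····        
 ┃       ┃ HiHat·······█····        
 ┃       ┃                          
 ┃       ┃                          
 ┃       ┃                          
 ┃       ┃                          
 ┃       ┃                          
 ┃       ┃                          
 ┗━━━━━━━┗━━━━━━━━━━━━━━━━━━━━━━━━━━
                                    


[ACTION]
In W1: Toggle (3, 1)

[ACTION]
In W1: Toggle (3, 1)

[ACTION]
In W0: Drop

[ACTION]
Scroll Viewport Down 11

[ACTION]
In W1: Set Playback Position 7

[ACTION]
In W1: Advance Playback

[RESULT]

                                    
 ┏━━━━━━━┏━━━━━━━━━━━━━━━━━━━━━━━━━━
 ┃ Tetris┃ MusicSequencer           
 ┠───────┠──────────────────────────
 ┃       ┃      01234567▼901        
 ┃       ┃  Bass·█···█···█··        
 ┃       ┃  Clap█······█··█·        
 ┃       ┃ Snare······█·····        
 ┃       ┃ HiHat·······█····        
 ┃       ┃                          
 ┃       ┃                          
 ┃       ┃                          
 ┃       ┃                          
 ┃       ┃                          
 ┃       ┃                          
 ┗━━━━━━━┗━━━━━━━━━━━━━━━━━━━━━━━━━━
                                    


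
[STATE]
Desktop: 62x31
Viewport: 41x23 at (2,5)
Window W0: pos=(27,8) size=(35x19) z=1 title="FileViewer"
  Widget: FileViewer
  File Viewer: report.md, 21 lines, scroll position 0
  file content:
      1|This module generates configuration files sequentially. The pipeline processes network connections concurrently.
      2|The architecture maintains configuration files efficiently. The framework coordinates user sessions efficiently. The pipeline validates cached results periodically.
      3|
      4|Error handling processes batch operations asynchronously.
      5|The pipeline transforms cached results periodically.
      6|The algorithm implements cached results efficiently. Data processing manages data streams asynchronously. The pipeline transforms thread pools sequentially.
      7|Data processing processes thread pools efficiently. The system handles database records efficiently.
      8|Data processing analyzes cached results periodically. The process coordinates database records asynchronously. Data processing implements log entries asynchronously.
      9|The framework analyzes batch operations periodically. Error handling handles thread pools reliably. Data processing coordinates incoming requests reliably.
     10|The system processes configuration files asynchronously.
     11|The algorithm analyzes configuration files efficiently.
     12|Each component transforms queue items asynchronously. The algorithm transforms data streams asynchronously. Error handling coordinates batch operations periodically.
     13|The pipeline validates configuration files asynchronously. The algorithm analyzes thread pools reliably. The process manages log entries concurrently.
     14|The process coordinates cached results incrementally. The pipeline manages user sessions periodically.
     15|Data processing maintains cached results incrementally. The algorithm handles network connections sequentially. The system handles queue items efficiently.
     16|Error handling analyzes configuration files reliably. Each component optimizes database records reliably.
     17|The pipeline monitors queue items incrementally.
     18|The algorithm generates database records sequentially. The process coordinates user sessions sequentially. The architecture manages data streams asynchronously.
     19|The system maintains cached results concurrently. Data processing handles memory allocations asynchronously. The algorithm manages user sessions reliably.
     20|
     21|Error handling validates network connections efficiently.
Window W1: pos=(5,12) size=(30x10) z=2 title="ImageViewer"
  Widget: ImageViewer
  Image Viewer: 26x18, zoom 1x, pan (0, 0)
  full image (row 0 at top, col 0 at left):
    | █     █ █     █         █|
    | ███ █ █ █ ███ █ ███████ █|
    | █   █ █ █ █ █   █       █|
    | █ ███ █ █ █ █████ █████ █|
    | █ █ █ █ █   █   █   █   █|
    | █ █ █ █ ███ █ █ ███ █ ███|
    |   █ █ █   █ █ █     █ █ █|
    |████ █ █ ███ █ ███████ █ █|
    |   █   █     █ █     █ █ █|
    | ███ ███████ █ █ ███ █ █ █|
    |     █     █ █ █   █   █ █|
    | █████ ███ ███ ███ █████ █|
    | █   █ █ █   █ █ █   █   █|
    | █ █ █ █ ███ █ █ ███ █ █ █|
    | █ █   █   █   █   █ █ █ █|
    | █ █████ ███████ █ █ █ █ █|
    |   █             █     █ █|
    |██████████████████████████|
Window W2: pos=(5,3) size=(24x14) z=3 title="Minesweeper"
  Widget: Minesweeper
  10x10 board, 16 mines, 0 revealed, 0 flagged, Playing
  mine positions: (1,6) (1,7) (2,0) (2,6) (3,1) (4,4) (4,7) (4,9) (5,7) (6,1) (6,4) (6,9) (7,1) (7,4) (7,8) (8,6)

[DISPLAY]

   ┠──────────────────────┨              
   ┃■■■■■■■■■■            ┃              
   ┃■■■■■■■■■■            ┃              
   ┃■■■■■■■■■■            ┃━━━━━━━━━━━━━━
   ┃■■■■■■■■■■            ┃FileViewer    
   ┃■■■■■■■■■■            ┃──────────────
   ┃■■■■■■■■■■            ┃his module gen
   ┃■■■■■■■■■■            ┃━━━━━┓hitectur
   ┃■■■■■■■■■■            ┃     ┃        
   ┃■■■■■■■■■■            ┃─────┨andling 
   ┃■■■■■■■■■■            ┃  █  ┃eline tr
   ┗━━━━━━━━━━━━━━━━━━━━━━┛█ █  ┃orithm i
   ┃ █   █ █ █ █ █   █       █  ┃ocessing
   ┃ █ ███ █ █ █ █████ █████ █  ┃ocessing
   ┃ █ █ █ █ █   █   █   █   █  ┃mework a
   ┃ █ █ █ █ ███ █ █ ███ █ ███  ┃tem proc
   ┗━━━━━━━━━━━━━━━━━━━━━━━━━━━━┛orithm a
                         ┃Each component 
                         ┃The pipeline va
                         ┃The process coo
                         ┃Data processing
                         ┗━━━━━━━━━━━━━━━
                                         


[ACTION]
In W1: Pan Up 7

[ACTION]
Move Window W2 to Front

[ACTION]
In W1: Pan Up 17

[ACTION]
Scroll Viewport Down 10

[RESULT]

   ┃■■■■■■■■■■            ┃━━━━━━━━━━━━━━
   ┃■■■■■■■■■■            ┃FileViewer    
   ┃■■■■■■■■■■            ┃──────────────
   ┃■■■■■■■■■■            ┃his module gen
   ┃■■■■■■■■■■            ┃━━━━━┓hitectur
   ┃■■■■■■■■■■            ┃     ┃        
   ┃■■■■■■■■■■            ┃─────┨andling 
   ┃■■■■■■■■■■            ┃  █  ┃eline tr
   ┗━━━━━━━━━━━━━━━━━━━━━━┛█ █  ┃orithm i
   ┃ █   █ █ █ █ █   █       █  ┃ocessing
   ┃ █ ███ █ █ █ █████ █████ █  ┃ocessing
   ┃ █ █ █ █ █   █   █   █   █  ┃mework a
   ┃ █ █ █ █ ███ █ █ ███ █ ███  ┃tem proc
   ┗━━━━━━━━━━━━━━━━━━━━━━━━━━━━┛orithm a
                         ┃Each component 
                         ┃The pipeline va
                         ┃The process coo
                         ┃Data processing
                         ┗━━━━━━━━━━━━━━━
                                         
                                         
                                         
                                         


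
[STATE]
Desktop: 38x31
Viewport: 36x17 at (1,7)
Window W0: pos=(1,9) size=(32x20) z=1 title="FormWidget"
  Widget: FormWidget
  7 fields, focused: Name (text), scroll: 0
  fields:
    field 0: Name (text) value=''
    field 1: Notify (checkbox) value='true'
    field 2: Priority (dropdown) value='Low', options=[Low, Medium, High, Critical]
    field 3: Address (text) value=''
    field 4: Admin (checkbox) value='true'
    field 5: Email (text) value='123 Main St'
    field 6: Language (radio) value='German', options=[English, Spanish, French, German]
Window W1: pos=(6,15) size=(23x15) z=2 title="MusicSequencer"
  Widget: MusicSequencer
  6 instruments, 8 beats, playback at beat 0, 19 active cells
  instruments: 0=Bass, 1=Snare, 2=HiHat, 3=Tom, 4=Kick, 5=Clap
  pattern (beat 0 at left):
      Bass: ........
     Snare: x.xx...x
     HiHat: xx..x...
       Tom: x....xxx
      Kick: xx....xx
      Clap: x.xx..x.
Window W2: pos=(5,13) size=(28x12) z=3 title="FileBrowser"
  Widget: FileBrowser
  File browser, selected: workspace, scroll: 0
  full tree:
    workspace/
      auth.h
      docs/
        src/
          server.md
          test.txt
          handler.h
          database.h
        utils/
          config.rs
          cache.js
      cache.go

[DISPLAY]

                                    
                                    
┏━━━━━━━━━━━━━━━━━━━━━━━━━━━━━━┓    
┃ FormWidget                   ┃    
┠──────────────────────────────┨    
┃> Name:       [              ]┃    
┃  N┏━━━━━━━━━━━━━━━━━━━━━━━━━━┓    
┃  P┃ FileBrowser              ┃    
┃  A┠──────────────────────────┨    
┃  A┃> [-] workspace/          ┃    
┃  E┃    auth.h                ┃    
┃  L┃    [+] docs/             ┃    
┃   ┃    cache.go              ┃    
┃   ┃                          ┃    
┃   ┃                          ┃    
┃   ┃                          ┃    
┃   ┃                          ┃    


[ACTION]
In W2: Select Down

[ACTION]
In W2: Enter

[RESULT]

                                    
                                    
┏━━━━━━━━━━━━━━━━━━━━━━━━━━━━━━┓    
┃ FormWidget                   ┃    
┠──────────────────────────────┨    
┃> Name:       [              ]┃    
┃  N┏━━━━━━━━━━━━━━━━━━━━━━━━━━┓    
┃  P┃ FileBrowser              ┃    
┃  A┠──────────────────────────┨    
┃  A┃  [-] workspace/          ┃    
┃  E┃  > auth.h                ┃    
┃  L┃    [+] docs/             ┃    
┃   ┃    cache.go              ┃    
┃   ┃                          ┃    
┃   ┃                          ┃    
┃   ┃                          ┃    
┃   ┃                          ┃    


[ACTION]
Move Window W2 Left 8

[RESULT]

                                    
                                    
┏━━━━━━━━━━━━━━━━━━━━━━━━━━━━━━┓    
┃ FormWidget                   ┃    
┠──────────────────────────────┨    
┃> Name:       [              ]┃    
━━━━━━━━━━━━━━━━━━━━━━━━━━┓    ┃    
 FileBrowser              ┃  ▼]┃    
──────────────────────────┨┓  ]┃    
  [-] workspace/          ┃┃   ┃    
  > auth.h                ┃┨  ]┃    
    [+] docs/             ┃┃( )┃    
    cache.go              ┃┃   ┃    
                          ┃┃   ┃    
                          ┃┃   ┃    
                          ┃┃   ┃    
                          ┃┃   ┃    


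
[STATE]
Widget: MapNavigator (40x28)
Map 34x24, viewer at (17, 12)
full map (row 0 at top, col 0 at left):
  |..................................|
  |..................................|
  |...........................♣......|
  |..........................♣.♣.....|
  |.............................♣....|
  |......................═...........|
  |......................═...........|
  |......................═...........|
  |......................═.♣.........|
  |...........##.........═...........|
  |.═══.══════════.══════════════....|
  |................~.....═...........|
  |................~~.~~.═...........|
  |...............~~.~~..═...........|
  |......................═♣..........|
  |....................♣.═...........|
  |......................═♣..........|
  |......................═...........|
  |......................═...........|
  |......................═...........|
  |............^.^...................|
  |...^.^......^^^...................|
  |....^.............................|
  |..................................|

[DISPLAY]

                                        
                                        
   ..................................   
   ..................................   
   ...........................♣......   
   ..........................♣.♣.....   
   .............................♣....   
   ......................═...........   
   ......................═...........   
   ......................═...........   
   ......................═.♣.........   
   ...........##.........═...........   
   .═══.══════════.══════════════....   
   ................~.....═...........   
   ................~@.~~.═...........   
   ...............~~.~~..═...........   
   ......................═♣..........   
   ....................♣.═...........   
   ......................═♣..........   
   ......................═...........   
   ......................═...........   
   ......................═...........   
   ............^.^...................   
   ...^.^......^^^...................   
   ....^.............................   
   ..................................   
                                        
                                        


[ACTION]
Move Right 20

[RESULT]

                                        
                                        
.....................                   
.....................                   
..............♣......                   
.............♣.♣.....                   
................♣....                   
.........═...........                   
.........═...........                   
.........═...........                   
.........═.♣.........                   
.........═...........                   
══.══════════════....                   
...~.....═...........                   
...~~.~~.═..........@                   
..~~.~~..═...........                   
.........═♣..........                   
.......♣.═...........                   
.........═♣..........                   
.........═...........                   
.........═...........                   
.........═...........                   
.^...................                   
^^...................                   
.....................                   
.....................                   
                                        
                                        


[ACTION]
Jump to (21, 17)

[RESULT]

.........................♣.♣.....       
............................♣....       
.....................═...........       
.....................═...........       
.....................═...........       
.....................═.♣.........       
..........##.........═...........       
═══.══════════.══════════════....       
...............~.....═...........       
...............~~.~~.═...........       
..............~~.~~..═...........       
.....................═♣..........       
...................♣.═...........       
.....................═♣..........       
....................@═...........       
.....................═...........       
.....................═...........       
...........^.^...................       
..^.^......^^^...................       
...^.............................       
.................................       
                                        
                                        
                                        
                                        
                                        
                                        
                                        


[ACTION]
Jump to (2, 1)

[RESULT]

                                        
                                        
                                        
                                        
                                        
                                        
                                        
                                        
                                        
                                        
                                        
                                        
                                        
                  ......................
                  ..@...................
                  ......................
                  ......................
                  ......................
                  ......................
                  ......................
                  ......................
                  ......................
                  ...........##.........
                  .═══.══════════.══════
                  ................~.....
                  ................~~.~~.
                  ...............~~.~~..
                  ......................


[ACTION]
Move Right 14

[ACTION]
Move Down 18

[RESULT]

    ......................═...........  
    ......................═...........  
    ......................═...........  
    ......................═.♣.........  
    ...........##.........═...........  
    .═══.══════════.══════════════....  
    ................~.....═...........  
    ................~~.~~.═...........  
    ...............~~.~~..═...........  
    ......................═♣..........  
    ....................♣.═...........  
    ......................═♣..........  
    ......................═...........  
    ......................═...........  
    ................@.....═...........  
    ............^.^...................  
    ...^.^......^^^...................  
    ....^.............................  
    ..................................  
                                        
                                        
                                        
                                        
                                        
                                        
                                        
                                        
                                        


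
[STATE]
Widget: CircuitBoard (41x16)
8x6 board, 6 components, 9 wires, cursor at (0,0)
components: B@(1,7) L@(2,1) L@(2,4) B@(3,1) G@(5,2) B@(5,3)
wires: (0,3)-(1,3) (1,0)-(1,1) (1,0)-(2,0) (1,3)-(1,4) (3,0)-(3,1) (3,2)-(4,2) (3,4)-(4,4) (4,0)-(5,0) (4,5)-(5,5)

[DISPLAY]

   0 1 2 3 4 5 6 7                       
0  [.]          ·                        
                │                        
1   · ─ ·       · ─ ·           B        
    │                                    
2   ·   L           L                    
                                         
3   · ─ B   ·       ·                    
            │       │                    
4   ·       ·       ·   ·                
    │                   │                
5   ·       G   B       ·                
Cursor: (0,0)                            
                                         
                                         
                                         


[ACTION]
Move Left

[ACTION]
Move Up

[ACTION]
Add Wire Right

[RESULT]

   0 1 2 3 4 5 6 7                       
0  [.]─ ·       ·                        
                │                        
1   · ─ ·       · ─ ·           B        
    │                                    
2   ·   L           L                    
                                         
3   · ─ B   ·       ·                    
            │       │                    
4   ·       ·       ·   ·                
    │                   │                
5   ·       G   B       ·                
Cursor: (0,0)                            
                                         
                                         
                                         


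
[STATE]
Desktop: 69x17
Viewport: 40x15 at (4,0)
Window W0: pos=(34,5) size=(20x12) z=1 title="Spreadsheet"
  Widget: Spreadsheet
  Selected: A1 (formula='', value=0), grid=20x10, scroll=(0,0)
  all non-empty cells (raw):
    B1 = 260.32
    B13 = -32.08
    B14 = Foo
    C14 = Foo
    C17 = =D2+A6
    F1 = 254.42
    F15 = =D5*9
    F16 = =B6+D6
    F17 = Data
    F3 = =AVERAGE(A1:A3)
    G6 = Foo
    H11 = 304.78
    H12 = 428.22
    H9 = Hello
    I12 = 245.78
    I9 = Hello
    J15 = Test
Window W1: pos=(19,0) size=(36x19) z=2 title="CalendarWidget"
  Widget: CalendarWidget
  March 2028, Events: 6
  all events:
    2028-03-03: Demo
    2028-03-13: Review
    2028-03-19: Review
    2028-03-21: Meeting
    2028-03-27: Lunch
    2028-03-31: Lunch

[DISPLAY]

               ┏━━━━━━━━━━━━━━━━━━━━━━━━
               ┃ CalendarWidget         
               ┠────────────────────────
               ┃            March 2028  
               ┃Mo Tu We Th Fr Sa Su    
               ┃       1  2  3*  4  5   
               ┃ 6  7  8  9 10 11 12    
               ┃13* 14 15 16 17 18 19*  
               ┃20 21* 22 23 24 25 26   
               ┃27* 28 29 30 31*        
               ┃                        
               ┃                        
               ┃                        
               ┃                        
               ┃                        


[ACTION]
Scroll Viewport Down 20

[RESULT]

               ┠────────────────────────
               ┃            March 2028  
               ┃Mo Tu We Th Fr Sa Su    
               ┃       1  2  3*  4  5   
               ┃ 6  7  8  9 10 11 12    
               ┃13* 14 15 16 17 18 19*  
               ┃20 21* 22 23 24 25 26   
               ┃27* 28 29 30 31*        
               ┃                        
               ┃                        
               ┃                        
               ┃                        
               ┃                        
               ┃                        
               ┃                        


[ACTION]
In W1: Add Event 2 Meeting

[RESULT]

               ┠────────────────────────
               ┃            March 2028  
               ┃Mo Tu We Th Fr Sa Su    
               ┃       1  2*  3*  4  5  
               ┃ 6  7  8  9 10 11 12    
               ┃13* 14 15 16 17 18 19*  
               ┃20 21* 22 23 24 25 26   
               ┃27* 28 29 30 31*        
               ┃                        
               ┃                        
               ┃                        
               ┃                        
               ┃                        
               ┃                        
               ┃                        


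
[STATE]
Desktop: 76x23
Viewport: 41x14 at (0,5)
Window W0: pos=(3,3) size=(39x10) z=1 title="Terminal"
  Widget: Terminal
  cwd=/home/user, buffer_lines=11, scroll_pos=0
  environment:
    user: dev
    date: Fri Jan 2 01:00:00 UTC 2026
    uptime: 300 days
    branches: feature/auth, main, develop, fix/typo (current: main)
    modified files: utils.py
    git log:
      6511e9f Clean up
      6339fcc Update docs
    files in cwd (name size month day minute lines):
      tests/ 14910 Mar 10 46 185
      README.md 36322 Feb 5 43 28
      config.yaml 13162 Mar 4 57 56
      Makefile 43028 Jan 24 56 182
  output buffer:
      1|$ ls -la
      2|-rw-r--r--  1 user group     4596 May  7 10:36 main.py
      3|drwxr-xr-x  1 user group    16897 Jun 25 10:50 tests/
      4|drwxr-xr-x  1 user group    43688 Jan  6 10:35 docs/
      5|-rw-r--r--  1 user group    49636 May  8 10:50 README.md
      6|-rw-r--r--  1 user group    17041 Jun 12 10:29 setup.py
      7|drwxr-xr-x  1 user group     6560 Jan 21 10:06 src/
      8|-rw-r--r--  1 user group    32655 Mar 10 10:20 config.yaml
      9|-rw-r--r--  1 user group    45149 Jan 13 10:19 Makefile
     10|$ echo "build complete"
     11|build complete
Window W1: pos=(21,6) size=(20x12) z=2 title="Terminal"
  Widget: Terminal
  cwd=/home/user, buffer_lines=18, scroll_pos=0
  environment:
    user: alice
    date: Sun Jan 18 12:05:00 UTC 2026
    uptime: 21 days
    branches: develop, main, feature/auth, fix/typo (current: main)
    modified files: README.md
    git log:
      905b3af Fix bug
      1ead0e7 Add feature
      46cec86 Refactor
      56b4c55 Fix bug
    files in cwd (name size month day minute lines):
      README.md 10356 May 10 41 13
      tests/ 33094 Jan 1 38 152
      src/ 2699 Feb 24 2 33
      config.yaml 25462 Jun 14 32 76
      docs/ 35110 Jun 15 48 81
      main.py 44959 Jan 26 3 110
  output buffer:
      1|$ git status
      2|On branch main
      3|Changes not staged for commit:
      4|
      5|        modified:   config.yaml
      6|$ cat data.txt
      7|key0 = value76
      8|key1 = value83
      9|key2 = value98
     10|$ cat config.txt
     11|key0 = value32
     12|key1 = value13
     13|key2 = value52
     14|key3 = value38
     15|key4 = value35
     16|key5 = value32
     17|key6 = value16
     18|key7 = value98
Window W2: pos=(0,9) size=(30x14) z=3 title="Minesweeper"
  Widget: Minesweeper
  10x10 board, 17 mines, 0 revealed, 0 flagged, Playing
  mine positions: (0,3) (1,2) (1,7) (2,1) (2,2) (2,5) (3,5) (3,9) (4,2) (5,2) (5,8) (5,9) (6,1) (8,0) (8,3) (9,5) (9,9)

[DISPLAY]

   ┠─────────────────────────────────────
   ┃$ ls -la         ┏━━━━━━━━━━━━━━━━━━┓
   ┃-rw-r--r--  1 use┃ Terminal         ┃
   ┃drwxr-xr-x  1 use┠──────────────────┨
┏━━━━━━━━━━━━━━━━━━━━━━━━━━━━┓atus      ┃
┃ Minesweeper                ┃h main    ┃
┠────────────────────────────┨not staged┃
┃■■■■■■■■■■                  ┃          ┃
┃■■■■■■■■■■                  ┃modified: ┃
┃■■■■■■■■■■                  ┃ta.txt    ┃
┃■■■■■■■■■■                  ┃alue76    ┃
┃■■■■■■■■■■                  ┃alue83    ┃
┃■■■■■■■■■■                  ┃━━━━━━━━━━┛
┃■■■■■■■■■■                  ┃           


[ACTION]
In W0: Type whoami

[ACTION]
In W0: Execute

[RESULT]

   ┠─────────────────────────────────────
   ┃-rw-r--r--  1 use┏━━━━━━━━━━━━━━━━━━┓
   ┃$ echo "build com┃ Terminal         ┃
   ┃build complete   ┠──────────────────┨
┏━━━━━━━━━━━━━━━━━━━━━━━━━━━━┓atus      ┃
┃ Minesweeper                ┃h main    ┃
┠────────────────────────────┨not staged┃
┃■■■■■■■■■■                  ┃          ┃
┃■■■■■■■■■■                  ┃modified: ┃
┃■■■■■■■■■■                  ┃ta.txt    ┃
┃■■■■■■■■■■                  ┃alue76    ┃
┃■■■■■■■■■■                  ┃alue83    ┃
┃■■■■■■■■■■                  ┃━━━━━━━━━━┛
┃■■■■■■■■■■                  ┃           


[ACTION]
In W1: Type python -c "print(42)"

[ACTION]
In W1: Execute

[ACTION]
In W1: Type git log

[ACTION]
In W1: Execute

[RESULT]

   ┠─────────────────────────────────────
   ┃-rw-r--r--  1 use┏━━━━━━━━━━━━━━━━━━┓
   ┃$ echo "build com┃ Terminal         ┃
   ┃build complete   ┠──────────────────┨
┏━━━━━━━━━━━━━━━━━━━━━━━━━━━━┓ -c "print┃
┃ Minesweeper                ┃          ┃
┠────────────────────────────┨g         ┃
┃■■■■■■■■■■                  ┃Fix bug   ┃
┃■■■■■■■■■■                  ┃Add featur┃
┃■■■■■■■■■■                  ┃Refactor  ┃
┃■■■■■■■■■■                  ┃Fix bug   ┃
┃■■■■■■■■■■                  ┃          ┃
┃■■■■■■■■■■                  ┃━━━━━━━━━━┛
┃■■■■■■■■■■                  ┃           


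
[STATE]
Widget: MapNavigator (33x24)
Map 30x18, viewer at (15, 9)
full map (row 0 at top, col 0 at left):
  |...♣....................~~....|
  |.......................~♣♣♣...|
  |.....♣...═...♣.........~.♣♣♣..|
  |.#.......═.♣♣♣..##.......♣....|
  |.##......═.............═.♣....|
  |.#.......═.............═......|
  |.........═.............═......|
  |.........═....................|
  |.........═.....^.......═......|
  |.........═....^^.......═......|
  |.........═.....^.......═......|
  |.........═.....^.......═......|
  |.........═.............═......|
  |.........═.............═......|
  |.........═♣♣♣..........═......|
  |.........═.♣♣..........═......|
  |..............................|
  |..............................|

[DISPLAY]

                                 
                                 
                                 
 ...♣....................~~....  
 .......................~♣♣♣...  
 .....♣...═...♣.........~.♣♣♣..  
 .#.......═.♣♣♣..##.......♣....  
 .##......═.............═.♣....  
 .#.......═.............═......  
 .........═.............═......  
 .........═....................  
 .........═.....^.......═......  
 .........═....^@.......═......  
 .........═.....^.......═......  
 .........═.....^.......═......  
 .........═.............═......  
 .........═.............═......  
 .........═♣♣♣..........═......  
 .........═.♣♣..........═......  
 ..............................  
 ..............................  
                                 
                                 
                                 


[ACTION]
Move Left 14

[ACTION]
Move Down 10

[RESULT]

               .#.......═........
               .........═........
               .........═........
               .........═.....^..
               .........═....^^..
               .........═.....^..
               .........═.....^..
               .........═........
               .........═........
               .........═♣♣♣.....
               .........═.♣♣.....
               ..................
               .@................
                                 
                                 
                                 
                                 
                                 
                                 
                                 
                                 
                                 
                                 
                                 


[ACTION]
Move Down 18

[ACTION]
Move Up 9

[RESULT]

                                 
                                 
                                 
                                 
               ...♣..............
               ..................
               .....♣...═...♣....
               .#.......═.♣♣♣..##
               .##......═........
               .#.......═........
               .........═........
               .........═........
               .@.......═.....^..
               .........═....^^..
               .........═.....^..
               .........═.....^..
               .........═........
               .........═........
               .........═♣♣♣.....
               .........═.♣♣.....
               ..................
               ..................
                                 
                                 


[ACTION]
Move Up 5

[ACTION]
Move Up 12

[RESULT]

                                 
                                 
                                 
                                 
                                 
                                 
                                 
                                 
                                 
                                 
                                 
                                 
               .@.♣..............
               ..................
               .....♣...═...♣....
               .#.......═.♣♣♣..##
               .##......═........
               .#.......═........
               .........═........
               .........═........
               .........═.....^..
               .........═....^^..
               .........═.....^..
               .........═.....^..
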